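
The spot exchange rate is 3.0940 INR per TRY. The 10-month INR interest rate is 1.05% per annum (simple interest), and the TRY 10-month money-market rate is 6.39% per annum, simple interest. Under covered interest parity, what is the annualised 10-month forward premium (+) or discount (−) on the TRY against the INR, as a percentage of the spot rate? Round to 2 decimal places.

-5.07%

T = 10/12 years.
No-arbitrage forward: 3.094 × 1.008750 / 1.053250 = 2.9632779 INR/TRY.
(F − S)/S ÷ T = (2.9632779 − 3.094)/3.094/(10/12) = -0.050700 → -5.07%.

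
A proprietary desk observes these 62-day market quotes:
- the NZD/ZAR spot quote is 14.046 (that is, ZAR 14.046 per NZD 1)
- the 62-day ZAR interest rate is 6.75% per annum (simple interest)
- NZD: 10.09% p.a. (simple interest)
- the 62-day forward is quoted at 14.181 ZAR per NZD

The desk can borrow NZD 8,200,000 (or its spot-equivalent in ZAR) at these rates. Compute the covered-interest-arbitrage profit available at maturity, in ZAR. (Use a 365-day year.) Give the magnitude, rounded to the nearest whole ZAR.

T = 62/365 years.
Route A — deposit NZD, sell forward: 8,200,000 × 1.01713917808 × 14.181 = ZAR 118,277,215.61.
Route B — convert at spot, deposit ZAR: 8,200,000 × 14.046 × 1.01146575342 = ZAR 116,497,793.37.
The quoted forward overvalues NZD, so borrow ZAR, buy NZD at spot, deposit the NZD at 10.09%, and sell the proceeds forward at 14.181.
Arbitrage profit = |118,277,215.61 − 116,497,793.37| = ZAR 1,779,422.

ZAR 1,779,422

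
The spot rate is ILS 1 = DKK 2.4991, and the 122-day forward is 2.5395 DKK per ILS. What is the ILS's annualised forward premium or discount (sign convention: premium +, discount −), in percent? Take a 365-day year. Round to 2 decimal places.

T = 122/365 years.
ILS trades forward at +1.61658% vs spot over the period.
Annualise by dividing by T: 0.0161658 / (122/365) = 0.048365 → 4.84%.

+4.84%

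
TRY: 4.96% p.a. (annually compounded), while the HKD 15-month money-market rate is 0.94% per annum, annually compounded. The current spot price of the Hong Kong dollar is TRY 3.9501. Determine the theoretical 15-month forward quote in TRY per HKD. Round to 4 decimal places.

4.1477

T = 15/12 years.
TRY growth factor: (1 + 0.0496)^(15/12) = 1.0623797.
HKD accumulates by (1 + 0.0094)^(15/12) = 1.0117638.
Forward (TRY per HKD) = 3.9501 × 1.0623797 / 1.0117638 = 4.147713.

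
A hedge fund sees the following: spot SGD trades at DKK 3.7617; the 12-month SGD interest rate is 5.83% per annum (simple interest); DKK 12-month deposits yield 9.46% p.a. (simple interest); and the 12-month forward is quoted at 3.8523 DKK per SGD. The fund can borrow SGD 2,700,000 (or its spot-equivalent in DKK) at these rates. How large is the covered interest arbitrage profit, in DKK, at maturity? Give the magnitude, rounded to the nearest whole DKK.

T = 1 year.
Route A — deposit SGD, sell forward: 2,700,000 × 1.058300 × 3.8523 = DKK 11,007,600.54.
Route B — convert at spot, deposit DKK: 2,700,000 × 3.7617 × 1.094600 = DKK 11,117,403.41.
The quoted forward undervalues SGD, so borrow SGD, convert to DKK at spot, deposit the DKK at 9.46%, and buy SGD forward at 3.8523 to cover the loan.
The gap between the two covered legs is DKK 109,803.

DKK 109,803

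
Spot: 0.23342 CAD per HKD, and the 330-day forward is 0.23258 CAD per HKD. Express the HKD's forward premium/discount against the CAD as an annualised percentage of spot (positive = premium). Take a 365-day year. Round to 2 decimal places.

-0.40%

T = 330/365 years.
Period premium: (0.23258 − 0.23342)/0.23342 = -0.0035987.
Annualise by dividing by T: -0.0035987 / (330/365) = -0.003980 → -0.40%.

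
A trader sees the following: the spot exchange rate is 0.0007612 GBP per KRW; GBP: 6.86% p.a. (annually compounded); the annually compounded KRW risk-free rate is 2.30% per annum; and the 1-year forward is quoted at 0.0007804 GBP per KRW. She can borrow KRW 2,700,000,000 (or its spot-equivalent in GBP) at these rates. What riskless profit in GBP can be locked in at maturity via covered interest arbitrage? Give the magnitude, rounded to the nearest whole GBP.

T = 1 year.
Route A — deposit KRW, sell forward: 2,700,000,000 × 1.023000 × 0.0007804 = GBP 2,155,542.84.
Route B — convert at spot, deposit GBP: 2,700,000,000 × 0.0007612 × 1.068600 = GBP 2,196,229.46.
The quoted forward undervalues KRW, so borrow KRW, convert to GBP at spot, deposit the GBP at 6.86%, and buy KRW forward at 0.0007804 to cover the loan.
The gap between the two covered legs is GBP 40,687.

GBP 40,687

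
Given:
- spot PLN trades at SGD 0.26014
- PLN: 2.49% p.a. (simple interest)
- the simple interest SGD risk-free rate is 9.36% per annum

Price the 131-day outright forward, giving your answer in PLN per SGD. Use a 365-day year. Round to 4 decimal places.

3.7524

T = 131/365 years.
SGD accumulates by 1 + 0.0936×131/365 = 1.0335934.
Growth of 1 PLN over T: 1 + 0.0249×131/365 = 1.0089367.
Forward (SGD per PLN) = 0.26014 × 1.0335934 / 1.0089367 = 0.2664974.
Invert for PLN per SGD: 1 / 0.2664974 = 3.7524.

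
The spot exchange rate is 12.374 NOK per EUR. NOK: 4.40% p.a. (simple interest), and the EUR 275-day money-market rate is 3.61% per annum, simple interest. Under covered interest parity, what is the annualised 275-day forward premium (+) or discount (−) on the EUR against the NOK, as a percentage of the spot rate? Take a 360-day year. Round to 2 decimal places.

+0.77%

T = 275/360 years.
CIP forward (NOK per EUR) = 12.374 × 1.0336111/1.0275764 = 12.446669.
(F − S)/S ÷ T = (12.446669 − 12.374)/12.374/(275/360) = 0.007688 → 0.77%.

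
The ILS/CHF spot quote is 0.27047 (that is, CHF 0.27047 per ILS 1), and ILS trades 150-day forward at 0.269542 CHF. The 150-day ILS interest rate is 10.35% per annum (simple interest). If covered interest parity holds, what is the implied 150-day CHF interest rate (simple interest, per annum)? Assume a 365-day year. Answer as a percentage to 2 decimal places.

T = 150/365 years.
By CIP, F/S equals the CHF-to-ILS growth ratio: 0.269542/0.27047 = 0.9965689.
ILS growth factor: 1 + 0.1035×150/365 = 1.0425342.
That pins the CHF growth at 1.0389572.
r = (1.0389572 − 1)/(150/365) = 0.094796 → 9.48%.

9.48%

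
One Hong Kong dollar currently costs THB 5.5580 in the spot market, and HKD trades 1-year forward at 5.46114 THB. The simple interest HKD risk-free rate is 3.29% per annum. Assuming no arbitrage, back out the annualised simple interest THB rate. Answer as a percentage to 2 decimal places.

1.49%

T = 1 year.
CIP gives F = S · g_THB/g_HKD, so g_THB/g_HKD = 5.46114/5.558 = 0.9825729.
HKD growth factor: 1 + 0.0329×1 = 1.032900.
Hence g_THB = 1.0148995.
r = (1.0148995 − 1)/1 = 0.014900 → 1.49%.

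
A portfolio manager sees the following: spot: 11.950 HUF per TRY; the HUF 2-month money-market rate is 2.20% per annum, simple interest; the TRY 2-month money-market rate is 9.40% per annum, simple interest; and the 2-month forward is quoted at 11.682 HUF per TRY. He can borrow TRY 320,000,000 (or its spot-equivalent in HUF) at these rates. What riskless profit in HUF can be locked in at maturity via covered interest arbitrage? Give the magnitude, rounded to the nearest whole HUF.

T = 2/12 years.
Keep in TRY, deliver into the forward: 320,000,000·1.015666666667·11.682 = HUF 3,796,805,760.00.
Swap to HUF now, deposit: 320,000,000·11.950·1.003666666667 = HUF 3,838,021,333.33.
The quoted forward undervalues TRY, so borrow TRY, convert to HUF at spot, deposit the HUF at 2.20%, and buy TRY forward at 11.682 to cover the loan.
Arbitrage profit = |3,796,805,760.00 − 3,838,021,333.33| = HUF 41,215,573.

HUF 41,215,573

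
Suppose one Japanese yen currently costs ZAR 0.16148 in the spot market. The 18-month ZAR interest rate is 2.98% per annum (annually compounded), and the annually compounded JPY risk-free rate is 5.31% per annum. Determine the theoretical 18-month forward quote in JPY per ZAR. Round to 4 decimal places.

6.4041

T = 18/12 years.
ZAR accumulates by (1 + 0.0298)^(18/12) = 1.0450314.
JPY accumulates by (1 + 0.0531)^(18/12) = 1.0806982.
Forward (ZAR per JPY) = 0.16148 × 1.0450314 / 1.0806982 = 0.1561506.
Quoted the other way: 1/0.1561506 = 6.4041 JPY per ZAR.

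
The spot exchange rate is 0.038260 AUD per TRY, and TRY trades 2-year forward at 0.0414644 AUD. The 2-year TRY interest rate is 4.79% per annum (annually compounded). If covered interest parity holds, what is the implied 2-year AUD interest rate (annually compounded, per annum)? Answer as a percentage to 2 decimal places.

9.09%

T = 2 years.
F/S = 0.0414644/0.03826 = 1.0837533 = (growth of AUD) / (growth of TRY).
The TRY side grows by (1 + 0.0479)^2 = 1.0980944.
So the AUD growth factor = 1.1900634.
Annualise: 1.1900634^(1/2) − 1 = 0.090900 = 9.09%.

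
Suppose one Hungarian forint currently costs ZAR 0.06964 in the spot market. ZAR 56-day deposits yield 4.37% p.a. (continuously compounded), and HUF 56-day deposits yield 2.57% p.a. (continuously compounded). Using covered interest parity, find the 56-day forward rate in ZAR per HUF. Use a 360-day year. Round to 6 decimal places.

T = 56/360 years.
ZAR growth factor: e^(0.0437×56/360) = 1.0068209.
HUF growth factor: e^(0.0257×56/360) = 1.0040058.
Forward (ZAR per HUF) = 0.06964 × 1.0068209 / 1.0040058 = 0.06983526.

0.069835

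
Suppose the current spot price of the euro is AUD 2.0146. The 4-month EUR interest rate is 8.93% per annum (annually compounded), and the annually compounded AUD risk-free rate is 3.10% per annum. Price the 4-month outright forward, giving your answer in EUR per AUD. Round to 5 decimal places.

0.50556

T = 4/12 years.
AUD growth factor: (1 + 0.0310)^(4/12) = 1.0102284.
EUR growth factor: (1 + 0.0893)^(4/12) = 1.0289221.
Forward (AUD per EUR) = 2.0146 × 1.0102284 / 1.0289221 = 1.977998.
Quoted the other way: 1/1.977998 = 0.50556 EUR per AUD.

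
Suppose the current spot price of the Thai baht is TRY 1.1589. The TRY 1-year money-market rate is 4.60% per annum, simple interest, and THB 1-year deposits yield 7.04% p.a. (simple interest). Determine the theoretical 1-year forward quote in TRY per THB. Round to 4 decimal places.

1.1325

T = 1 year.
Growth of 1 TRY over T: 1 + 0.0460×1 = 1.046000.
Growth of 1 THB over T: 1 + 0.0704×1 = 1.070400.
CIP: F = S · (grow TRY)/(grow THB) = 1.1589 × 1.046000/1.070400 = 1.132483 TRY per THB.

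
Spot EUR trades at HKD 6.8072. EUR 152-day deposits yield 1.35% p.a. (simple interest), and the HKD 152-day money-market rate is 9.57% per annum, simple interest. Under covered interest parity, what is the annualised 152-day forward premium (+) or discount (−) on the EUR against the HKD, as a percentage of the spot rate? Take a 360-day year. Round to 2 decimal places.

T = 152/360 years.
No-arbitrage forward: 6.8072 × 1.0404067 / 1.005700 = 7.0421164 HKD/EUR.
Annualised premium = (F − S)/S × (1/T) = (7.0421164 − 6.8072)/6.8072 ÷ (152/360) = 8.17%.

+8.17%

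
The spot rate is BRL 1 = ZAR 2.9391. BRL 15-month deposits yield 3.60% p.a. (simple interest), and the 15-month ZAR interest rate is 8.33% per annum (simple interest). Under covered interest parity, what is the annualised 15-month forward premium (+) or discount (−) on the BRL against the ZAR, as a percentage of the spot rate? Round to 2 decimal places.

T = 15/12 years.
F = S · g_ZAR/g_BRL = 2.9391 × 1.104125/1.045000 = 3.1053912.
Annualised premium = (F − S)/S × (1/T) = (3.1053912 − 2.9391)/2.9391 ÷ (15/12) = 4.53%.

+4.53%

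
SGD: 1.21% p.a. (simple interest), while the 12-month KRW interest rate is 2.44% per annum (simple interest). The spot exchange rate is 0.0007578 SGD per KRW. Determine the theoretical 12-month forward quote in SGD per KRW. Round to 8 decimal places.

0.00074870

T = 1 year.
SGD accumulates by 1 + 0.0121×1 = 1.012100.
Growth of 1 KRW over T: 1 + 0.0244×1 = 1.024400.
So F = 0.0007578 × 1.012100 / 1.024400 = 0.0007487011 (SGD/KRW).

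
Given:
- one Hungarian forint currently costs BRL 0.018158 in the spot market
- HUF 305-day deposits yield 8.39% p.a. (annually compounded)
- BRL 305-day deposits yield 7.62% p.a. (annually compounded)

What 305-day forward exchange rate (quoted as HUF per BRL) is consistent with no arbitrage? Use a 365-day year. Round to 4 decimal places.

55.4012

T = 305/365 years.
BRL growth factor: (1 + 0.0762)^(305/365) = 1.06328651.
HUF growth factor: (1 + 0.0839)^(305/365) = 1.06963983.
Forward (BRL per HUF) = 0.018158 × 1.06328651 / 1.06963983 = 0.018050147.
Invert for HUF per BRL: 1 / 0.018050147 = 55.4012.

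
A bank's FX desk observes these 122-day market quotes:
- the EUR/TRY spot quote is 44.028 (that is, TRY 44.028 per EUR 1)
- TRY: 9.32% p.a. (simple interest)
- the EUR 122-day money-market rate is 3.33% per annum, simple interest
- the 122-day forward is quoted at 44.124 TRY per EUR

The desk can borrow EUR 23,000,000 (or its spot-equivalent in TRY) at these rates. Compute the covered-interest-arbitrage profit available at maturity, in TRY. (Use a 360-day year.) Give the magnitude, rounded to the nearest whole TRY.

T = 122/360 years.
Keep in EUR, deliver into the forward: 23,000,000·1.011285·44.124 = TRY 1,026,304,604.82.
Swap to TRY now, deposit: 23,000,000·44.028·1.031584444444 = TRY 1,044,627,798.16.
The quoted forward undervalues EUR, so borrow EUR, convert to TRY at spot, deposit the TRY at 9.32%, and buy EUR forward at 44.124 to cover the loan.
The gap between the two covered legs is TRY 18,323,193.

TRY 18,323,193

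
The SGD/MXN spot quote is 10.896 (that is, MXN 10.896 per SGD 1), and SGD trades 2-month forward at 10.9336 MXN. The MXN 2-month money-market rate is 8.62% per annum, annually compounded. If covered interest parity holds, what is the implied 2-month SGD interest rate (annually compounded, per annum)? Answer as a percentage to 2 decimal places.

6.40%

T = 2/12 years.
CIP gives F = S · g_MXN/g_SGD, so g_MXN/g_SGD = 10.9336/10.896 = 1.0034508.
MXN growth factor: (1 + 0.0862)^(2/12) = 1.0138763.
So the SGD growth factor = 1.0103896.
r = 1.0103896^(12/2) − 1 = 0.063979 → 6.40%.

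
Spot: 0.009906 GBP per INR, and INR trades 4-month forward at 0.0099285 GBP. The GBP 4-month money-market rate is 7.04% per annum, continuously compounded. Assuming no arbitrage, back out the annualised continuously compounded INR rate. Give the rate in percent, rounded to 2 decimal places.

T = 4/12 years.
F/S = 0.0099285/0.009906 = 1.0022714 = (growth of GBP) / (growth of INR).
GBP growth factor: e^(0.0704×4/12) = 1.0237442.
That pins the INR growth at 1.0214241.
Take logs: ln 1.0214241 / (4/12) = 0.063593, so 6.36%.

6.36%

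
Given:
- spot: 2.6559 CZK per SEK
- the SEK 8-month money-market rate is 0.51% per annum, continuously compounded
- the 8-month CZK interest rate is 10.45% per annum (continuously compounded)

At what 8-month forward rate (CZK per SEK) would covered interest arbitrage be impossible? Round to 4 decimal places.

2.8379

T = 8/12 years.
CZK accumulates by e^(0.1045×8/12) = 1.0721507.
SEK accumulates by e^(0.0051×8/12) = 1.0034058.
Forward (CZK per SEK) = 2.6559 × 1.0721507 / 1.0034058 = 2.837860.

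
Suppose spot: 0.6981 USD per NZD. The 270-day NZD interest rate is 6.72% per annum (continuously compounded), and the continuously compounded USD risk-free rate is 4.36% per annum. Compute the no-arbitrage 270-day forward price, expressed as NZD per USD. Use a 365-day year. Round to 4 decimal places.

T = 270/365 years.
Growth of 1 USD over T: e^(0.0436×270/365) = 1.0327778.
NZD accumulates by e^(0.0672×270/365) = 1.0509658.
So F = 0.6981 × 1.0327778 / 1.0509658 = 0.6860187 (USD/NZD).
Quoted the other way: 1/0.6860187 = 1.4577 NZD per USD.

1.4577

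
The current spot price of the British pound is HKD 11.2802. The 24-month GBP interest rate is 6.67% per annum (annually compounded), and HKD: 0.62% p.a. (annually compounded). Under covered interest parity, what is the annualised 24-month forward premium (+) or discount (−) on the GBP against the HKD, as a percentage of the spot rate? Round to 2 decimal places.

T = 2 years.
F = S · g_HKD/g_GBP = 11.2802 × 1.0124384/1.1378489 = 10.0369281.
(F − S)/S ÷ T = (10.0369281 − 11.2802)/11.2802/2 = -0.055109 → -5.51%.

-5.51%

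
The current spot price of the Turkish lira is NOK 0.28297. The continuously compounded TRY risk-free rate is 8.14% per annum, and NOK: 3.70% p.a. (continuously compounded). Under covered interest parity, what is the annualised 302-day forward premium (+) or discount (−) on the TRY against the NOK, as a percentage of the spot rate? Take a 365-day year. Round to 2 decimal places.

-4.36%

T = 302/365 years.
F = S · g_NOK/g_TRY = 0.28297 × 1.0310871/1.0696699 = 0.27276332.
(F − S)/S ÷ T = (0.27276332 − 0.28297)/0.28297/(302/365) = -0.043594 → -4.36%.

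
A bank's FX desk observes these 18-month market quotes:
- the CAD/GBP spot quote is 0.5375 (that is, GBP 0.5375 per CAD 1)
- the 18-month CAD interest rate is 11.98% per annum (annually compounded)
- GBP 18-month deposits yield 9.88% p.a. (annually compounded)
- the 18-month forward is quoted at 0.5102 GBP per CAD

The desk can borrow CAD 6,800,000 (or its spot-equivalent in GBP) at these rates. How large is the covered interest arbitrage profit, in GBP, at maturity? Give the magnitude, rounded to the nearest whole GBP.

T = 18/12 years.
Keep in CAD, deliver into the forward: 6,800,000·1.184979111·0.5102 = GBP 4,111,119.13.
Swap to GBP now, deposit: 6,800,000·0.5375·1.151802392 = GBP 4,209,837.74.
The quoted forward undervalues CAD, so borrow CAD, convert to GBP at spot, deposit the GBP at 9.88%, and buy CAD forward at 0.5102 to cover the loan.
Arbitrage profit = |4,111,119.13 − 4,209,837.74| = GBP 98,719.

GBP 98,719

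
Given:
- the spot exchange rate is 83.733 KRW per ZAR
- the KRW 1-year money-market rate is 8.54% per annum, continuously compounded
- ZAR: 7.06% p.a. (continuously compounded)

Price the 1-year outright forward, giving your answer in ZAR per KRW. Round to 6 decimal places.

T = 1 year.
KRW accumulates by e^(0.0854×1) = 1.0891526.
Growth of 1 ZAR over T: e^(0.0706×1) = 1.0731519.
So F = 83.733 × 1.0891526 / 1.0731519 = 84.98146 (KRW/ZAR).
Quoted the other way: 1/84.98146 = 0.011767 ZAR per KRW.

0.011767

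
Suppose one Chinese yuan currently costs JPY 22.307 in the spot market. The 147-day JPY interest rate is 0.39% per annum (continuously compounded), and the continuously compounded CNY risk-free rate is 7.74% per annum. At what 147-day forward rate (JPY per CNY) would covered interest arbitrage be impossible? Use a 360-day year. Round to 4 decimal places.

21.6475

T = 147/360 years.
Growth of 1 JPY over T: e^(0.0039×147/360) = 1.00159377.
CNY accumulates by e^(0.0774×147/360) = 1.03210974.
Forward (JPY per CNY) = 22.307 × 1.00159377 / 1.03210974 = 21.647458.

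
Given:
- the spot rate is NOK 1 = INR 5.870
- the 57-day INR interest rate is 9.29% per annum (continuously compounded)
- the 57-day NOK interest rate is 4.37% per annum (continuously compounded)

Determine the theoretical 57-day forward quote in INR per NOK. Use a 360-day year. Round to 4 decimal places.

5.9159

T = 57/360 years.
Growth of 1 INR over T: e^(0.0929×57/360) = 1.0148179.
NOK accumulates by e^(0.0437×57/360) = 1.0069432.
CIP: F = S · (grow INR)/(grow NOK) = 5.87 × 1.0148179/1.0069432 = 5.915906 INR per NOK.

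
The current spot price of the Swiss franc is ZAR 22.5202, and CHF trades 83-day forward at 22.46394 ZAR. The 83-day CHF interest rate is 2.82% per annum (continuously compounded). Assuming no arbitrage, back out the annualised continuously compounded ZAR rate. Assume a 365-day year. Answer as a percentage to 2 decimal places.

1.72%

T = 83/365 years.
F/S = 22.46394/22.5202 = 0.9975018 = (growth of ZAR) / (growth of CHF).
The CHF side grows by e^(0.0282×83/365) = 1.0064332.
That pins the ZAR growth at 1.0039189.
r = ln(1.0039189)/(83/365) = 0.017200 → 1.72%.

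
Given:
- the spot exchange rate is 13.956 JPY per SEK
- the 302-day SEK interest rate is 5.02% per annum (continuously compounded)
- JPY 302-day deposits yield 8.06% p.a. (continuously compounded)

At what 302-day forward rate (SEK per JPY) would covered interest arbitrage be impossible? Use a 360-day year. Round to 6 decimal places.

T = 302/360 years.
JPY accumulates by e^(0.0806×302/360) = 1.0699527.
SEK accumulates by e^(0.0502×302/360) = 1.0430115.
Forward (JPY per SEK) = 13.956 × 1.0699527 / 1.0430115 = 14.31649.
Invert for SEK per JPY: 1 / 14.31649 = 0.069850.

0.069850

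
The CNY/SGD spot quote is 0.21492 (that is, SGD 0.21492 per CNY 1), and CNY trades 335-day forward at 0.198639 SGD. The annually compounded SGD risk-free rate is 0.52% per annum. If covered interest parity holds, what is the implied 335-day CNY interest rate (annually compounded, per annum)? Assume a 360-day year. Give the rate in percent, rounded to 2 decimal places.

T = 335/360 years.
By CIP, F/S equals the SGD-to-CNY growth ratio: 0.198639/0.21492 = 0.9242462.
SGD growth factor: (1 + 0.0052)^(335/360) = 1.004838.
So the CNY growth factor = 1.0871973.
r = 1.0871973^(360/335) − 1 = 0.094002 → 9.40%.

9.40%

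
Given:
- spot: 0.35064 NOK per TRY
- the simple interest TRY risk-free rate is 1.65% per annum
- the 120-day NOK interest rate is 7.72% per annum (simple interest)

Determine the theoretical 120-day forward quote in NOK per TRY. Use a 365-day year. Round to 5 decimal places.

T = 120/365 years.
NOK accumulates by 1 + 0.0772×120/365 = 1.0253808.
TRY accumulates by 1 + 0.0165×120/365 = 1.0054247.
CIP: F = S · (grow NOK)/(grow TRY) = 0.35064 × 1.0253808/1.0054247 = 0.3575997 NOK per TRY.

0.35760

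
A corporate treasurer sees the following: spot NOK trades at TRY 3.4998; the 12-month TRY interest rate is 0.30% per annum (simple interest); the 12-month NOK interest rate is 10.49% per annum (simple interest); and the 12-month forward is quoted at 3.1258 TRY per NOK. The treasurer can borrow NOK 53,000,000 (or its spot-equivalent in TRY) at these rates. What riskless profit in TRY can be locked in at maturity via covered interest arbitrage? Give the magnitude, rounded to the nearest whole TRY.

TRY 2,999,958

T = 1 year.
Route A — deposit NOK, sell forward: 53,000,000 × 1.104900 × 3.1258 = TRY 183,045,910.26.
Route B — convert at spot, deposit TRY: 53,000,000 × 3.4998 × 1.003000 = TRY 186,045,868.20.
The quoted forward undervalues NOK, so borrow NOK, convert to TRY at spot, deposit the TRY at 0.30%, and buy NOK forward at 3.1258 to cover the loan.
The gap between the two covered legs is TRY 2,999,958.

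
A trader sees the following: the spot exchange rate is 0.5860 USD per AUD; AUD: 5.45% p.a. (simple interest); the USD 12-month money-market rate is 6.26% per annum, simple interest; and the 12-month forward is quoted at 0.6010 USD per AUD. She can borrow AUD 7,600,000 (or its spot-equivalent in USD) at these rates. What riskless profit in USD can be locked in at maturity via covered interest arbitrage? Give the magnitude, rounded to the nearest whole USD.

USD 84,139

T = 1 year.
Route A — deposit AUD, sell forward: 7,600,000 × 1.054500 × 0.6010 = USD 4,816,534.20.
Route B — convert at spot, deposit USD: 7,600,000 × 0.5860 × 1.062600 = USD 4,732,395.36.
The quoted forward overvalues AUD, so borrow USD, buy AUD at spot, deposit the AUD at 5.45%, and sell the proceeds forward at 0.6010.
Arbitrage profit = |4,816,534.20 − 4,732,395.36| = USD 84,139.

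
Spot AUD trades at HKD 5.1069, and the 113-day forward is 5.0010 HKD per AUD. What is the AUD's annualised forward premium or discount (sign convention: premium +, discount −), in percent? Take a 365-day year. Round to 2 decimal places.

T = 113/365 years.
(F − S)/S = (5.0010 − 5.1069)/5.1069 = -0.0207367.
Per annum: -0.0207367 / (113/365) = -0.066981 = -6.70%.

-6.70%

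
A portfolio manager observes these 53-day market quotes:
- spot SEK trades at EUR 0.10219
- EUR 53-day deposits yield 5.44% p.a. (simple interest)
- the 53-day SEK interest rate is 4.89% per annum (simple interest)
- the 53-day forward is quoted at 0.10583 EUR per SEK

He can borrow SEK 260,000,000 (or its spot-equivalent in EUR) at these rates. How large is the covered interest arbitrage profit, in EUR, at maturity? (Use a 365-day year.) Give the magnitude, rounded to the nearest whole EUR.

T = 53/365 years.
Invest the SEK and cover forward: 260,000,000 × 1.0071005479 × 0.10583 = EUR 27,711,177.26.
Convert at spot and invest in EUR: 260,000,000 × 0.10219 × 1.0078991781 = EUR 26,779,276.42.
The quoted forward overvalues SEK, so borrow EUR, buy SEK at spot, deposit the SEK at 4.89%, and sell the proceeds forward at 0.10583.
Profit = 27,711,177.26 − 26,779,276.42 = EUR 931,901.

EUR 931,901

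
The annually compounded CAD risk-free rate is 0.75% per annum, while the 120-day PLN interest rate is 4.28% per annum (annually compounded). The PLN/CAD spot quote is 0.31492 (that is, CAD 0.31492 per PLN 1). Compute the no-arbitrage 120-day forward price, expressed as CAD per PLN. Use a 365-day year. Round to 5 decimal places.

T = 120/365 years.
CAD growth factor: (1 + 0.0075)^(120/365) = 1.0024596.
PLN growth factor: (1 + 0.0428)^(120/365) = 1.0138738.
Forward (CAD per PLN) = 0.31492 × 1.0024596 / 1.0138738 = 0.3113746.

0.31137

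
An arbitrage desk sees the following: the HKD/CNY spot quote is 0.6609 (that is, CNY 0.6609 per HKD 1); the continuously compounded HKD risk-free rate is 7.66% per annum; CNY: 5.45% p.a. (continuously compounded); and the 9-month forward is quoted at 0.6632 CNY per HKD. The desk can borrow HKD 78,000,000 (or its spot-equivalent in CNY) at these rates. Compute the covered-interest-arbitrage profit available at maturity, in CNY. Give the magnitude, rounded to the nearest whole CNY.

T = 9/12 years.
Invest the HKD and cover forward: 78,000,000 × 1.0591323127 × 0.6632 = CNY 54,788,490.88.
Convert at spot and invest in CNY: 78,000,000 × 0.6609 × 1.0417218822 = CNY 53,700,971.37.
The quoted forward overvalues HKD, so borrow CNY, buy HKD at spot, deposit the HKD at 7.66%, and sell the proceeds forward at 0.6632.
The gap between the two covered legs is CNY 1,087,520.

CNY 1,087,520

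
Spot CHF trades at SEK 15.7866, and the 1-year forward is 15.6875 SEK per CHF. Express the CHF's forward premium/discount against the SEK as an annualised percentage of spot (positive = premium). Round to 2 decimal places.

-0.63%

T = 1 year.
CHF trades forward at -0.62775% vs spot over the period.
×(1/T) gives -0.63% p.a.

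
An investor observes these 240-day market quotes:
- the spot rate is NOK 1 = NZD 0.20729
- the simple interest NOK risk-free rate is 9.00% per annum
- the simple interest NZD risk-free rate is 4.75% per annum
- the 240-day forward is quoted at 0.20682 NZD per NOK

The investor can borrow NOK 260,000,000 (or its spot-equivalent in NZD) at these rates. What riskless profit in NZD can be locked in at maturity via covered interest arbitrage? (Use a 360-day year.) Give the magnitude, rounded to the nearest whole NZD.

T = 240/360 years.
Invest the NOK and cover forward: 260,000,000 × 1.060000 × 0.20682 = NZD 56,999,592.00.
Convert at spot and invest in NZD: 260,000,000 × 0.20729 × 1.0316666667 = NZD 55,602,087.67.
The quoted forward overvalues NOK, so borrow NZD, buy NOK at spot, deposit the NOK at 9.00%, and sell the proceeds forward at 0.20682.
Arbitrage profit = |56,999,592.00 − 55,602,087.67| = NZD 1,397,504.

NZD 1,397,504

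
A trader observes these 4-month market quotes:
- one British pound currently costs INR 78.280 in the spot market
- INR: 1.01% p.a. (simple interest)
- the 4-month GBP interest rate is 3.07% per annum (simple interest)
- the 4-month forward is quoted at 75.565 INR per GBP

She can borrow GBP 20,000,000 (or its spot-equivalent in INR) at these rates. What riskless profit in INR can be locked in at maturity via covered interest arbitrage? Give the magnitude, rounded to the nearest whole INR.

INR 44,105,217

T = 4/12 years.
Invest the GBP and cover forward: 20,000,000 × 1.010233333333 × 75.565 = INR 1,526,765,636.67.
Convert at spot and invest in INR: 20,000,000 × 78.280 × 1.003366666667 = INR 1,570,870,853.33.
The quoted forward undervalues GBP, so borrow GBP, convert to INR at spot, deposit the INR at 1.01%, and buy GBP forward at 75.565 to cover the loan.
The gap between the two covered legs is INR 44,105,217.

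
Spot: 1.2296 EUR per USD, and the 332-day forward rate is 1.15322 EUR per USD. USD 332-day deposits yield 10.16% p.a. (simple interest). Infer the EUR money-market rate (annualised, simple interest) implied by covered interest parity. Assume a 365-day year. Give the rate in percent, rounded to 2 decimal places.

T = 332/365 years.
By CIP, F/S equals the EUR-to-USD growth ratio: 1.15322/1.2296 = 0.9378822.
The USD side grows by 1 + 0.1016×332/365 = 1.0924142.
Hence g_EUR = 1.0245558.
(1.0245558 − 1)/T = 0.026997, i.e. 2.70%.

2.70%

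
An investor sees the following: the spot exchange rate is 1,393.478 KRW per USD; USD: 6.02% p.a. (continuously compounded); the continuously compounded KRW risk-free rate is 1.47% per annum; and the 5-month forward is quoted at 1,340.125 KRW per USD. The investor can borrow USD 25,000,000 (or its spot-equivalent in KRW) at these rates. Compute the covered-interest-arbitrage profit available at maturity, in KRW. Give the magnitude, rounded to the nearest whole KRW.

T = 5/12 years.
Keep in USD, deliver into the forward: 25,000,000·1.025400567011·1340.125 = KRW 34,354,123,371.64.
Swap to KRW now, deposit: 25,000,000·1393.478·1.006143796168 = KRW 35,050,981,119.91.
The quoted forward undervalues USD, so borrow USD, convert to KRW at spot, deposit the KRW at 1.47%, and buy USD forward at 1,340.125 to cover the loan.
Arbitrage profit = |34,354,123,371.64 − 35,050,981,119.91| = KRW 696,857,748.

KRW 696,857,748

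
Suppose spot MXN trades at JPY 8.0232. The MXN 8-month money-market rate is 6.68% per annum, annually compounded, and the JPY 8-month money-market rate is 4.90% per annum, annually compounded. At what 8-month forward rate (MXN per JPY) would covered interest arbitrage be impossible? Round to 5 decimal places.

T = 8/12 years.
JPY growth factor: (1 + 0.0490)^(8/12) = 1.0324055.
MXN accumulates by (1 + 0.0668)^(8/12) = 1.0440517.
Forward (JPY per MXN) = 8.0232 × 1.0324055 / 1.0440517 = 7.933703.
Quoted the other way: 1/7.933703 = 0.12604 MXN per JPY.

0.12604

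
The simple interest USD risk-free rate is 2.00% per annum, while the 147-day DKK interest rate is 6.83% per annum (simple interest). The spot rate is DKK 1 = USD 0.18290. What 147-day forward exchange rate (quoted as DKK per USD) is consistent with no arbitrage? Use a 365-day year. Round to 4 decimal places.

T = 147/365 years.
USD accumulates by 1 + 0.0200×147/365 = 1.0080548.
DKK growth factor: 1 + 0.0683×147/365 = 1.0275071.
So F = 0.1829 × 1.0080548 / 1.0275071 = 0.1794374 (USD/DKK).
Invert for DKK per USD: 1 / 0.1794374 = 5.5730.

5.5730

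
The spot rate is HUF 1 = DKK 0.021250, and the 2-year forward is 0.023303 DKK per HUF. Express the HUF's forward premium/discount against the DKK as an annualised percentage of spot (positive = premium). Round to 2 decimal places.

+4.83%

T = 2 years.
Period premium: (0.023303 − 0.02125)/0.02125 = 0.0966118.
×(1/T) gives 4.83% p.a.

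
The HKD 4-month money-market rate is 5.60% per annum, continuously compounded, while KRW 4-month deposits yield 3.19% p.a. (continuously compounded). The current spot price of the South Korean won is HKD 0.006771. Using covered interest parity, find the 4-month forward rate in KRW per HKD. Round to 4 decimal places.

T = 4/12 years.
HKD growth factor: e^(0.0560×4/12) = 1.018841978.
KRW accumulates by e^(0.0319×4/12) = 1.010690068.
Forward (HKD per KRW) = 0.006771 × 1.018841978 / 1.010690068 = 0.00682561277.
Quoted the other way: 1/0.00682561277 = 146.5070 KRW per HKD.

146.5070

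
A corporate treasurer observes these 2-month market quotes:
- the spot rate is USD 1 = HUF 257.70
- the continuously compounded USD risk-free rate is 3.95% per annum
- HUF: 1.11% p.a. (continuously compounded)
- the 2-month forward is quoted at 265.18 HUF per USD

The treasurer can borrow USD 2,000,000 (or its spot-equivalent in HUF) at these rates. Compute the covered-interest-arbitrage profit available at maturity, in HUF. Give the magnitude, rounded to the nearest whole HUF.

T = 2/12 years.
Route A — deposit USD, sell forward: 2,000,000 × 1.0066050511 × 265.18 = HUF 533,863,054.90.
Route B — convert at spot, deposit HUF: 2,000,000 × 257.70 × 1.00185171231 = HUF 516,354,372.52.
The quoted forward overvalues USD, so borrow HUF, buy USD at spot, deposit the USD at 3.95%, and sell the proceeds forward at 265.18.
The gap between the two covered legs is HUF 17,508,682.

HUF 17,508,682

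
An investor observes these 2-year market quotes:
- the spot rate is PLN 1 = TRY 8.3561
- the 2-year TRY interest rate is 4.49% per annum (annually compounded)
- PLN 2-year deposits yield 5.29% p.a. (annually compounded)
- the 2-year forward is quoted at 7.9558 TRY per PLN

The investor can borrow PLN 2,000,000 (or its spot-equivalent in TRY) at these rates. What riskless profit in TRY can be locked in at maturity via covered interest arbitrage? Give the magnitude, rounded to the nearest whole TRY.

TRY 607,073

T = 2 years.
Route A — deposit PLN, sell forward: 2,000,000 × 1.10859841 × 7.9558 = TRY 17,639,574.46.
Route B — convert at spot, deposit TRY: 2,000,000 × 8.3561 × 1.09181601 = TRY 18,246,647.52.
The quoted forward undervalues PLN, so borrow PLN, convert to TRY at spot, deposit the TRY at 4.49%, and buy PLN forward at 7.9558 to cover the loan.
Arbitrage profit = |17,639,574.46 − 18,246,647.52| = TRY 607,073.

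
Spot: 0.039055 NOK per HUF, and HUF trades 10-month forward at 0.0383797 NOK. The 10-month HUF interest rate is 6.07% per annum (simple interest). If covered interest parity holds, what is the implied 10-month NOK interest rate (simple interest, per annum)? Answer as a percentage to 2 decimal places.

T = 10/12 years.
CIP gives F = S · g_NOK/g_HUF, so g_NOK/g_HUF = 0.0383797/0.039055 = 0.9827090.
The HUF side grows by 1 + 0.0607×10/12 = 1.0505833.
That pins the NOK growth at 1.0324177.
r = (1.0324177 − 1)/(10/12) = 0.038901 → 3.89%.

3.89%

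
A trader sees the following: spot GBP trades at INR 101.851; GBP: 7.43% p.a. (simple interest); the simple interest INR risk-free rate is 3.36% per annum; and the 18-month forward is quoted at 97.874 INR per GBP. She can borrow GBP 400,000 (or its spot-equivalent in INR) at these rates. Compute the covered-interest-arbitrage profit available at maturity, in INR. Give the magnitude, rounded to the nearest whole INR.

INR 719,107

T = 18/12 years.
Route A — deposit GBP, sell forward: 400,000 × 1.111450 × 97.874 = INR 43,512,822.92.
Route B — convert at spot, deposit INR: 400,000 × 101.851 × 1.050400 = INR 42,793,716.16.
The quoted forward overvalues GBP, so borrow INR, buy GBP at spot, deposit the GBP at 7.43%, and sell the proceeds forward at 97.874.
The gap between the two covered legs is INR 719,107.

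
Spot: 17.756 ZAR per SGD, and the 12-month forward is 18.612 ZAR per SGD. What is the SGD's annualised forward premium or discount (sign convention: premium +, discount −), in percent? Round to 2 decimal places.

T = 1 year.
(F − S)/S = (18.612 − 17.756)/17.756 = 0.0482091.
×(1/T) gives 4.82% p.a.

+4.82%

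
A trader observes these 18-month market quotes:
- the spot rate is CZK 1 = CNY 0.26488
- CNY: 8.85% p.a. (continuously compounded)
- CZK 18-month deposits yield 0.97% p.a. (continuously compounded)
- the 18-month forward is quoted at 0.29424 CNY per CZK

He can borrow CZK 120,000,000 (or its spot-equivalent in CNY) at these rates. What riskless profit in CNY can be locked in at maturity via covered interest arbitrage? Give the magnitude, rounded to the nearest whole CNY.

T = 18/12 years.
Keep in CZK, deliver into the forward: 120,000,000·1.0146563665·0.29424 = CNY 35,826,298.71.
Swap to CNY now, deposit: 120,000,000·0.26488·1.1419644715 = CNY 36,298,025.91.
The quoted forward undervalues CZK, so borrow CZK, convert to CNY at spot, deposit the CNY at 8.85%, and buy CZK forward at 0.29424 to cover the loan.
The gap between the two covered legs is CNY 471,727.

CNY 471,727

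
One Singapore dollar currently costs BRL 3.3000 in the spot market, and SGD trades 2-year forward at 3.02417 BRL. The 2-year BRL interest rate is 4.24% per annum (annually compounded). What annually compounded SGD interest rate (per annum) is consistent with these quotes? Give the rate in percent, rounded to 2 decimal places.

8.89%

T = 2 years.
CIP gives F = S · g_BRL/g_SGD, so g_BRL/g_SGD = 3.02417/3.3 = 0.9164152.
The BRL side grows by (1 + 0.0424)^2 = 1.0865978.
That pins the SGD growth at 1.1857047.
r = 1.1857047^(1/2) − 1 = 0.088901 → 8.89%.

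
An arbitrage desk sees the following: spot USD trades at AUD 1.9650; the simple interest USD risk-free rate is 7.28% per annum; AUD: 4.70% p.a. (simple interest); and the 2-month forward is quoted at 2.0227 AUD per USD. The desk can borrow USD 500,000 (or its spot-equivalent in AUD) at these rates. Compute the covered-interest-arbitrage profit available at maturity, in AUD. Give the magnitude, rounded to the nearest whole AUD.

AUD 33,425

T = 2/12 years.
Keep in USD, deliver into the forward: 500,000·1.012133333·2.0227 = AUD 1,023,621.05.
Swap to AUD now, deposit: 500,000·1.9650·1.007833333 = AUD 990,196.25.
The quoted forward overvalues USD, so borrow AUD, buy USD at spot, deposit the USD at 7.28%, and sell the proceeds forward at 2.0227.
Arbitrage profit = |1,023,621.05 − 990,196.25| = AUD 33,425.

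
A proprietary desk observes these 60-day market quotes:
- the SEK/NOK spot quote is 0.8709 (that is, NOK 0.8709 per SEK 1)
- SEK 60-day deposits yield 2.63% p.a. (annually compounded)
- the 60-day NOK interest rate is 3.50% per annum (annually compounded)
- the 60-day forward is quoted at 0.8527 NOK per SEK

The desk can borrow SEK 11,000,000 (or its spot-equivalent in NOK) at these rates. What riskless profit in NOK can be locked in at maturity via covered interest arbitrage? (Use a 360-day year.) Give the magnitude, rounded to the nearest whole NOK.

NOK 214,614

T = 60/360 years.
Route A — deposit SEK, sell forward: 11,000,000 × 1.004336057 × 0.8527 = NOK 9,420,370.91.
Route B — convert at spot, deposit NOK: 11,000,000 × 0.8709 × 1.005750039 = NOK 9,634,984.80.
The quoted forward undervalues SEK, so borrow SEK, convert to NOK at spot, deposit the NOK at 3.50%, and buy SEK forward at 0.8527 to cover the loan.
Arbitrage profit = |9,420,370.91 − 9,634,984.80| = NOK 214,614.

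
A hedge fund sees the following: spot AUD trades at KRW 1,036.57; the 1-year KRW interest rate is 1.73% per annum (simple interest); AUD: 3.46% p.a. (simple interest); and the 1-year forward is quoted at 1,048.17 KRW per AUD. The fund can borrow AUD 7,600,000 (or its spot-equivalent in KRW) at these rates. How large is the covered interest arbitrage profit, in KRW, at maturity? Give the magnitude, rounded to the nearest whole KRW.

T = 1 year.
Route A — deposit AUD, sell forward: 7,600,000 × 1.034600 × 1048.17 = KRW 8,241,718,783.20.
Route B — convert at spot, deposit KRW: 7,600,000 × 1036.57 × 1.017300 = KRW 8,014,220,223.60.
The quoted forward overvalues AUD, so borrow KRW, buy AUD at spot, deposit the AUD at 3.46%, and sell the proceeds forward at 1,048.17.
Arbitrage profit = |8,241,718,783.20 − 8,014,220,223.60| = KRW 227,498,560.

KRW 227,498,560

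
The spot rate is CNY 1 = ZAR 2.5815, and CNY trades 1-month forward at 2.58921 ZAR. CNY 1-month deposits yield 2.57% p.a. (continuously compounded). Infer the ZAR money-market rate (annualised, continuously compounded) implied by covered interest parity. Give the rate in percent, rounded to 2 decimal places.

6.15%

T = 1/12 years.
By CIP, F/S equals the ZAR-to-CNY growth ratio: 2.58921/2.5815 = 1.0029866.
CNY growth factor: e^(0.0257×1/12) = 1.002144.
So the ZAR growth factor = 1.005137.
Take logs: ln 1.005137 / (1/12) = 0.061486, so 6.15%.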